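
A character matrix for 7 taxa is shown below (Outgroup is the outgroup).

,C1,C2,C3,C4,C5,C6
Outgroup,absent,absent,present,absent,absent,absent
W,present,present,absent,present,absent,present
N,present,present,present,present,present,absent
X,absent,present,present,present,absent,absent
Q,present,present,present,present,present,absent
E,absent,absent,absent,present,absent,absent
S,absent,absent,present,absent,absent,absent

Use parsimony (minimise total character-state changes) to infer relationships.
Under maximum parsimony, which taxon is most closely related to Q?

Character polarity is set by the outgroup: the derived state is whichever differs from the outgroup's state, so for C3 the derived state is 'absent', and for the remaining characters it is 'present'.
Only N, Q, and W show the derived state 'present' for C1, supporting them as a clade.
Only N, Q, W, and X show the derived state 'present' for C2, supporting them as a clade.
C3 (state 'absent') occurs in E and W but conflicts with the nesting implied by the other characters — most parsimoniously interpreted as homoplasy.
Only E, N, Q, W, and X show the derived state 'present' for C4, supporting them as a clade.
C5: derived state 'present' in N and Q only — synapomorphy for {N, Q}.
C6: derived state 'present' in W only — an autapomorphy, so it tells us nothing about relationships among taxa.
Most parsimonious ingroup topology: ((((W,(N,Q)),X),E),S).
Q and N form a cherry on this tree, so they are sister taxa.

N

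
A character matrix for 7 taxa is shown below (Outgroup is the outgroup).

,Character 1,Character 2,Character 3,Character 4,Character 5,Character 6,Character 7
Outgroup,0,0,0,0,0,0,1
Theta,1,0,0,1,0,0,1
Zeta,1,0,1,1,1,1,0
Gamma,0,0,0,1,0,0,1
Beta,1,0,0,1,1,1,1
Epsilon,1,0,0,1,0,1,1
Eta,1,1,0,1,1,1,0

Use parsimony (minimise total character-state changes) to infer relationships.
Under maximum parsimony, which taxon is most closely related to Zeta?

Character polarity is set by the outgroup: the derived state is whichever differs from the outgroup's state, so for Character 7 the derived state is '0', and for the remaining characters it is '1'.
Character 1 (derived state '1') is shared by Beta, Epsilon, Eta, Theta, and Zeta — a synapomorphy uniting that clade.
Character 2: derived state '1' in Eta only — an autapomorphy, so it tells us nothing about relationships among taxa.
Character 3: derived state '1' in Zeta only — an autapomorphy, so it tells us nothing about relationships among taxa.
Character 4 (derived state '1') is shared by all ingroup taxa — unites the whole ingroup.
Character 5 (derived state '1') is shared by Beta, Eta, and Zeta — a synapomorphy uniting that clade.
Character 6 (derived state '1') is shared by Beta, Epsilon, Eta, and Zeta — a synapomorphy uniting that clade.
Only Eta and Zeta show the derived state '0' for Character 7, supporting them as a clade.
Most parsimonious ingroup topology: ((Theta,(((Zeta,Eta),Beta),Epsilon)),Gamma).
Zeta and Eta form a cherry on this tree, so they are sister taxa.

Eta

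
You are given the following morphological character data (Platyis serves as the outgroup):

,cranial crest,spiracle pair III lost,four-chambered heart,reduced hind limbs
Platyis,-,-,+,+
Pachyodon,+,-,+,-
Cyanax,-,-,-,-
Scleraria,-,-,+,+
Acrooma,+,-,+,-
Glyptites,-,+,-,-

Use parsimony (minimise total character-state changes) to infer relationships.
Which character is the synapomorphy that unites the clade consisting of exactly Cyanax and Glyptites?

Character polarity is set by the outgroup: the derived state is whichever differs from the outgroup's state, so for four-chambered heart, reduced hind limbs the derived state is '-', and for the remaining characters it is '+'.
cranial crest (derived state '+') is shared by Acrooma and Pachyodon — a synapomorphy uniting that clade.
spiracle pair III lost (derived state '+') is unique to Glyptites (autapomorphy; uninformative for grouping).
Only Cyanax and Glyptites show the derived state '-' for four-chambered heart, supporting them as a clade.
Only Acrooma, Cyanax, Glyptites, and Pachyodon show the derived state '-' for reduced hind limbs, supporting them as a clade.
Most parsimonious ingroup topology: (((Pachyodon,Acrooma),(Cyanax,Glyptites)),Scleraria).
The clade {Cyanax, Glyptites} is supported by four-chambered heart: its derived state '-' occurs in exactly those taxa and in no other taxon (including the outgroup).

four-chambered heart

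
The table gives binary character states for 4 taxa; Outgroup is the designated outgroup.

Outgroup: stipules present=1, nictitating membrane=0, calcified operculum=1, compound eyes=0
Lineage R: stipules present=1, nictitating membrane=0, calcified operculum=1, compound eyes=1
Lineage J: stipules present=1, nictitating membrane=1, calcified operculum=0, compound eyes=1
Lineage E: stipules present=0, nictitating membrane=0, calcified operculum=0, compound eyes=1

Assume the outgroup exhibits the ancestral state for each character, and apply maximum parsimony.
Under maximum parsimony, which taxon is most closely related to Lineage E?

Lineage J

Character polarity is set by the outgroup: the derived state is whichever differs from the outgroup's state, so for stipules present, calcified operculum the derived state is '0', and for the remaining characters it is '1'.
stipules present: derived state '0' in Lineage E only — an autapomorphy, so it tells us nothing about relationships among taxa.
nictitating membrane (derived state '1') is unique to Lineage J (autapomorphy; uninformative for grouping).
Only Lineage E and Lineage J show the derived state '0' for calcified operculum, supporting them as a clade.
compound eyes (derived state '1') is shared by all ingroup taxa — unites the whole ingroup.
Most parsimonious ingroup topology: (Lineage R,(Lineage J,Lineage E)).
Lineage E and Lineage J form a cherry on this tree, so they are sister taxa.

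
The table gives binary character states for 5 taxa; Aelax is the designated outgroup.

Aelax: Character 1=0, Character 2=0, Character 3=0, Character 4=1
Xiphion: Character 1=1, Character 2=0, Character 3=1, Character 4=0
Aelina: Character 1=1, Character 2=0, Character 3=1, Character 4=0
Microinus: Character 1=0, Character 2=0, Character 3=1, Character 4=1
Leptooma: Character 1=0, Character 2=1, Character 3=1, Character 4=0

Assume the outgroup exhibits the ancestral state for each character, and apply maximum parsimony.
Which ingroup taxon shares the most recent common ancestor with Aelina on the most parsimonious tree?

Xiphion

Character polarity is set by the outgroup: the derived state is whichever differs from the outgroup's state, so for Character 4 the derived state is '0', and for the remaining characters it is '1'.
Character 1 (derived state '1') is shared by Aelina and Xiphion — a synapomorphy uniting that clade.
Character 2: derived state '1' in Leptooma only — an autapomorphy, so it tells us nothing about relationships among taxa.
Character 3 (derived state '1') is shared by all ingroup taxa — unites the whole ingroup.
Character 4: derived state '0' in Aelina, Leptooma, and Xiphion only — synapomorphy for {Aelina, Leptooma, Xiphion}.
Most parsimonious ingroup topology: (((Xiphion,Aelina),Leptooma),Microinus).
Aelina and Xiphion form a cherry on this tree, so they are sister taxa.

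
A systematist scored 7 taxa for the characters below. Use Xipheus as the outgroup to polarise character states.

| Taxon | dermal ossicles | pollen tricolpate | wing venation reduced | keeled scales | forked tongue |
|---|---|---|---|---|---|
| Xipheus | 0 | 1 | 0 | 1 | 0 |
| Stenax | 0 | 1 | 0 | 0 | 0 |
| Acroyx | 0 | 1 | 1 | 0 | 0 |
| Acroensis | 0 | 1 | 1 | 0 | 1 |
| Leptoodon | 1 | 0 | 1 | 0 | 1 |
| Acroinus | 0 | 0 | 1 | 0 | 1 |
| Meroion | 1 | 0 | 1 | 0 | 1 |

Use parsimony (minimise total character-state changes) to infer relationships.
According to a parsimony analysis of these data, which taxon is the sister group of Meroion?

Leptoodon

Character polarity is set by the outgroup: the derived state is whichever differs from the outgroup's state, so for pollen tricolpate, keeled scales the derived state is '0', and for the remaining characters it is '1'.
dermal ossicles (derived state '1') is shared by Leptoodon and Meroion — a synapomorphy uniting that clade.
pollen tricolpate (derived state '0') is shared by Acroinus, Leptoodon, and Meroion — a synapomorphy uniting that clade.
Only Acroensis, Acroinus, Acroyx, Leptoodon, and Meroion show the derived state '1' for wing venation reduced, supporting them as a clade.
All ingroup taxa share the derived state '0' for keeled scales; it defines the ingroup but does not resolve relationships within it.
forked tongue: derived state '1' in Acroensis, Acroinus, Leptoodon, and Meroion only — synapomorphy for {Acroensis, Acroinus, Leptoodon, Meroion}.
Most parsimonious ingroup topology: (Stenax,(Acroyx,(Acroensis,((Leptoodon,Meroion),Acroinus)))).
Meroion and Leptoodon form a cherry on this tree, so they are sister taxa.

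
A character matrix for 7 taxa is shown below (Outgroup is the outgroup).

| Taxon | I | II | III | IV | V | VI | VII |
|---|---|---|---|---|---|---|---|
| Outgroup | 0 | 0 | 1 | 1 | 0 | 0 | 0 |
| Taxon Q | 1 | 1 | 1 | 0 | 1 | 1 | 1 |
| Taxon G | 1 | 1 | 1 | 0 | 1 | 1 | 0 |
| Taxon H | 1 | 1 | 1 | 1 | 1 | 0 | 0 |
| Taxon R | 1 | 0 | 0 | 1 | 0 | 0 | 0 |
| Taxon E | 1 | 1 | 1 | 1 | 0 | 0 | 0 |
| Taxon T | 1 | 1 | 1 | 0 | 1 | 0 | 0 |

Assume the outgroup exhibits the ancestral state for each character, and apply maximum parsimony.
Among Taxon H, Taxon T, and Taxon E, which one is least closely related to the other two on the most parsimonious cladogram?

Taxon E

Character polarity is set by the outgroup: the derived state is whichever differs from the outgroup's state, so for III, IV the derived state is '0', and for the remaining characters it is '1'.
All ingroup taxa share the derived state '1' for I; it defines the ingroup but does not resolve relationships within it.
II (derived state '1') is shared by Taxon E, Taxon G, Taxon H, Taxon Q, and Taxon T — a synapomorphy uniting that clade.
III: derived state '0' in Taxon R only — an autapomorphy, so it tells us nothing about relationships among taxa.
Only Taxon G, Taxon Q, and Taxon T show the derived state '0' for IV, supporting them as a clade.
Only Taxon G, Taxon H, Taxon Q, and Taxon T show the derived state '1' for V, supporting them as a clade.
Only Taxon G and Taxon Q show the derived state '1' for VI, supporting them as a clade.
VII (derived state '1') is unique to Taxon Q (autapomorphy; uninformative for grouping).
Most parsimonious ingroup topology: (((((Taxon Q,Taxon G),Taxon T),Taxon H),Taxon E),Taxon R).
Taxon T and Taxon H share a more recent common ancestor with each other than either does with Taxon E, so Taxon E is the least closely related of the three.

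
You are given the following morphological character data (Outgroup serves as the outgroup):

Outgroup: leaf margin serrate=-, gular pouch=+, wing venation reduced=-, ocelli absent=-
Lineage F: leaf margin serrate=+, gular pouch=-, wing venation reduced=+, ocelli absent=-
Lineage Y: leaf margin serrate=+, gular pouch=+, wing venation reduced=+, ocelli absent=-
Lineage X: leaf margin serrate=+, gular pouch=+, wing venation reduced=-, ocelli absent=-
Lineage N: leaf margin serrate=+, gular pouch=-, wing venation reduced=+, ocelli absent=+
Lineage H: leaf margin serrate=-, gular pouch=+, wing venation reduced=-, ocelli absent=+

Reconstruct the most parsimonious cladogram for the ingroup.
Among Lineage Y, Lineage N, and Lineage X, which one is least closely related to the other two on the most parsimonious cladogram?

Lineage X

Character polarity is set by the outgroup: the derived state is whichever differs from the outgroup's state, so for gular pouch the derived state is '-', and for the remaining characters it is '+'.
leaf margin serrate: derived state '+' in Lineage F, Lineage N, Lineage X, and Lineage Y only — synapomorphy for {Lineage F, Lineage N, Lineage X, Lineage Y}.
gular pouch: derived state '-' in Lineage F and Lineage N only — synapomorphy for {Lineage F, Lineage N}.
wing venation reduced (derived state '+') is shared by Lineage F, Lineage N, and Lineage Y — a synapomorphy uniting that clade.
ocelli absent (state '+') occurs in Lineage H and Lineage N but conflicts with the nesting implied by the other characters — most parsimoniously interpreted as homoplasy.
Most parsimonious ingroup topology: (((Lineage Y,(Lineage N,Lineage F)),Lineage X),Lineage H).
Lineage Y and Lineage N share a more recent common ancestor with each other than either does with Lineage X, so Lineage X is the least closely related of the three.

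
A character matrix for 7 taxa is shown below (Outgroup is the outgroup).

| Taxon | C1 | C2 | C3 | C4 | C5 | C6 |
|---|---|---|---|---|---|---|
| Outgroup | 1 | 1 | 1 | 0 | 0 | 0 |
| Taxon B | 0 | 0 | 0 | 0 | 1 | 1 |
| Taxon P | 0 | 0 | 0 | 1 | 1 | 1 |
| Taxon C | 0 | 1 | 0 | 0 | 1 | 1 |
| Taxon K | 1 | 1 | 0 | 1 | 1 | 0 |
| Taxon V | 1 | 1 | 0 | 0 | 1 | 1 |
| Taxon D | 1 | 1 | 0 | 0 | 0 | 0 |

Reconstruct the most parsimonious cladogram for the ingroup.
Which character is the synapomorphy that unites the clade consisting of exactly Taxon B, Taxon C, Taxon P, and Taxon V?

Character polarity is set by the outgroup: the derived state is whichever differs from the outgroup's state, so for C1, C2, C3 the derived state is '0', and for the remaining characters it is '1'.
Only Taxon B, Taxon C, and Taxon P show the derived state '0' for C1, supporting them as a clade.
C2: derived state '0' in Taxon B and Taxon P only — synapomorphy for {Taxon B, Taxon P}.
All ingroup taxa share the derived state '0' for C3; it defines the ingroup but does not resolve relationships within it.
C4 (state '1') occurs in Taxon K and Taxon P but conflicts with the nesting implied by the other characters — most parsimoniously interpreted as homoplasy.
Only Taxon B, Taxon C, Taxon K, Taxon P, and Taxon V show the derived state '1' for C5, supporting them as a clade.
C6 (derived state '1') is shared by Taxon B, Taxon C, Taxon P, and Taxon V — a synapomorphy uniting that clade.
Most parsimonious ingroup topology: (((((Taxon B,Taxon P),Taxon C),Taxon V),Taxon K),Taxon D).
The clade {Taxon B, Taxon C, Taxon P, Taxon V} is supported by C6: its derived state '1' occurs in exactly those taxa and in no other taxon (including the outgroup).

C6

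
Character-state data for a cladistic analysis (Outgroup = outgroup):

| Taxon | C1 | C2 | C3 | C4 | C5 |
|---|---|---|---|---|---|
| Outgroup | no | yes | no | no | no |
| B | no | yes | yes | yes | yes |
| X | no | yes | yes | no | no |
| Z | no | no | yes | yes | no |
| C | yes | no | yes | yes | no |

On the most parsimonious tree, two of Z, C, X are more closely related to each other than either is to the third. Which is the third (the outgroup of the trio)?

Character polarity is set by the outgroup: the derived state is whichever differs from the outgroup's state, so for C2 the derived state is 'no', and for the remaining characters it is 'yes'.
C1: derived state 'yes' in C only — an autapomorphy, so it tells us nothing about relationships among taxa.
Only C and Z show the derived state 'no' for C2, supporting them as a clade.
C3 (derived state 'yes') is shared by all ingroup taxa — unites the whole ingroup.
Only B, C, and Z show the derived state 'yes' for C4, supporting them as a clade.
C5: derived state 'yes' in B only — an autapomorphy, so it tells us nothing about relationships among taxa.
Most parsimonious ingroup topology: ((B,(Z,C)),X).
C and Z share a more recent common ancestor with each other than either does with X, so X is the least closely related of the three.

X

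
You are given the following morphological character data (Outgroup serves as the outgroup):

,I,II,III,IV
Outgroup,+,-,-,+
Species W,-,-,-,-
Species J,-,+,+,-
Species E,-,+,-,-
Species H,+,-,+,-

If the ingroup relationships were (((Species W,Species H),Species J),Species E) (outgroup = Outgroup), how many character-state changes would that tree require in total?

Map each character onto (((Species W,Species H),Species J),Species E) (rooted by Outgroup) and count the minimum state changes it requires (Fitch parsimony):
I: 2; II: 2; III: 2; IV: 1.
Total tree length = 7.

7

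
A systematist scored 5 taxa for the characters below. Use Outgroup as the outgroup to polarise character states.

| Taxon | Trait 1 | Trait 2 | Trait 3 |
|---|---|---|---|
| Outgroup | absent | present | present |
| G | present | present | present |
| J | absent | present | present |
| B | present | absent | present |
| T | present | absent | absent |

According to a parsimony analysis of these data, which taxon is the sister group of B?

Character polarity is set by the outgroup: the derived state is whichever differs from the outgroup's state, so for Trait 2, Trait 3 the derived state is 'absent', and for the remaining characters it is 'present'.
Only B, G, and T show the derived state 'present' for Trait 1, supporting them as a clade.
Trait 2 (derived state 'absent') is shared by B and T — a synapomorphy uniting that clade.
Trait 3 (derived state 'absent') is unique to T (autapomorphy; uninformative for grouping).
Most parsimonious ingroup topology: ((G,(B,T)),J).
B and T form a cherry on this tree, so they are sister taxa.

T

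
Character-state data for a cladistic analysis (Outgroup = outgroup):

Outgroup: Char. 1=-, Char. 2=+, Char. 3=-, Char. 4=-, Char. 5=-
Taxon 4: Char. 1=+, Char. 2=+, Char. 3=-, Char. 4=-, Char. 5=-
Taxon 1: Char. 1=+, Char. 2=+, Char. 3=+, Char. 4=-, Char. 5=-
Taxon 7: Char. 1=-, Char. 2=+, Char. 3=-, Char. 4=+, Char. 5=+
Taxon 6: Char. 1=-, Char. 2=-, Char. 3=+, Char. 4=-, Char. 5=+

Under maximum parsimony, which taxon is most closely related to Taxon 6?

Taxon 7

Character polarity is set by the outgroup: the derived state is whichever differs from the outgroup's state, so for Char. 2 the derived state is '-', and for the remaining characters it is '+'.
Only Taxon 1 and Taxon 4 show the derived state '+' for Char. 1, supporting them as a clade.
Char. 2 (derived state '-') is unique to Taxon 6 (autapomorphy; uninformative for grouping).
Char. 3 groups Taxon 1 and Taxon 6, which is incompatible with the clades supported by the remaining characters; treating it as convergent (homoplasy) costs fewer steps than any alternative tree.
Char. 4 (derived state '+') is unique to Taxon 7 (autapomorphy; uninformative for grouping).
Only Taxon 6 and Taxon 7 show the derived state '+' for Char. 5, supporting them as a clade.
Most parsimonious ingroup topology: ((Taxon 4,Taxon 1),(Taxon 7,Taxon 6)).
Taxon 6 and Taxon 7 form a cherry on this tree, so they are sister taxa.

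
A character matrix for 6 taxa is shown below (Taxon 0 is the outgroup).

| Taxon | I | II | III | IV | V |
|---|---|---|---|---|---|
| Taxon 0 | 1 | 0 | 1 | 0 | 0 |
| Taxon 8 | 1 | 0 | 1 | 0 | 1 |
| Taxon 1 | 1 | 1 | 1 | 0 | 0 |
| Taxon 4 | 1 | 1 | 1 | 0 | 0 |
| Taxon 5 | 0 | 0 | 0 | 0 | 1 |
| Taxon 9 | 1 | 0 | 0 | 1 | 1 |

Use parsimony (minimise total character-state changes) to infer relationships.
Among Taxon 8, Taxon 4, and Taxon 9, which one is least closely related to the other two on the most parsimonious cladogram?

Character polarity is set by the outgroup: the derived state is whichever differs from the outgroup's state, so for I, III the derived state is '0', and for the remaining characters it is '1'.
I: derived state '0' in Taxon 5 only — an autapomorphy, so it tells us nothing about relationships among taxa.
Only Taxon 1 and Taxon 4 show the derived state '1' for II, supporting them as a clade.
Only Taxon 5 and Taxon 9 show the derived state '0' for III, supporting them as a clade.
IV: derived state '1' in Taxon 9 only — an autapomorphy, so it tells us nothing about relationships among taxa.
Only Taxon 5, Taxon 8, and Taxon 9 show the derived state '1' for V, supporting them as a clade.
Most parsimonious ingroup topology: ((Taxon 8,(Taxon 5,Taxon 9)),(Taxon 1,Taxon 4)).
Taxon 8 and Taxon 9 share a more recent common ancestor with each other than either does with Taxon 4, so Taxon 4 is the least closely related of the three.

Taxon 4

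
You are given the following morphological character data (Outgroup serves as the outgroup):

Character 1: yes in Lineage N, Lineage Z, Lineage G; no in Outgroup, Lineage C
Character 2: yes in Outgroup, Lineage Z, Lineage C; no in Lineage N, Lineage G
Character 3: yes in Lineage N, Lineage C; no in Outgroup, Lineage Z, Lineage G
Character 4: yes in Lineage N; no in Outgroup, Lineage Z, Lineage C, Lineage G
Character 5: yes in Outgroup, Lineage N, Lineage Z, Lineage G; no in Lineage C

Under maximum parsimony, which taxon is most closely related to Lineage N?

Character polarity is set by the outgroup: the derived state is whichever differs from the outgroup's state, so for Character 2, Character 5 the derived state is 'no', and for the remaining characters it is 'yes'.
Only Lineage G, Lineage N, and Lineage Z show the derived state 'yes' for Character 1, supporting them as a clade.
Character 2: derived state 'no' in Lineage G and Lineage N only — synapomorphy for {Lineage G, Lineage N}.
Character 3 (state 'yes') occurs in Lineage C and Lineage N but conflicts with the nesting implied by the other characters — most parsimoniously interpreted as homoplasy.
Character 4 (derived state 'yes') is unique to Lineage N (autapomorphy; uninformative for grouping).
Character 5 (derived state 'no') is unique to Lineage C (autapomorphy; uninformative for grouping).
Most parsimonious ingroup topology: (((Lineage N,Lineage G),Lineage Z),Lineage C).
Lineage N and Lineage G form a cherry on this tree, so they are sister taxa.

Lineage G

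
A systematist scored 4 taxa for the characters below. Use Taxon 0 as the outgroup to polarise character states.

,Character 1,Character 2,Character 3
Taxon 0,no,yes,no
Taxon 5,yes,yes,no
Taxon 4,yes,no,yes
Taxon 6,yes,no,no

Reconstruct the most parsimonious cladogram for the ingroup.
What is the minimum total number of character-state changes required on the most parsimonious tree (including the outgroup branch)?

Character polarity is set by the outgroup: the derived state is whichever differs from the outgroup's state, so for Character 2 the derived state is 'no', and for the remaining characters it is 'yes'.
All ingroup taxa share the derived state 'yes' for Character 1; it defines the ingroup but does not resolve relationships within it.
Character 2 (derived state 'no') is shared by Taxon 4 and Taxon 6 — a synapomorphy uniting that clade.
Character 3 (derived state 'yes') is unique to Taxon 4 (autapomorphy; uninformative for grouping).
Most parsimonious ingroup topology: (Taxon 5,(Taxon 4,Taxon 6)).
Changes per character on this tree: Character 1: 1; Character 2: 1; Character 3: 1.
Total = 3.

3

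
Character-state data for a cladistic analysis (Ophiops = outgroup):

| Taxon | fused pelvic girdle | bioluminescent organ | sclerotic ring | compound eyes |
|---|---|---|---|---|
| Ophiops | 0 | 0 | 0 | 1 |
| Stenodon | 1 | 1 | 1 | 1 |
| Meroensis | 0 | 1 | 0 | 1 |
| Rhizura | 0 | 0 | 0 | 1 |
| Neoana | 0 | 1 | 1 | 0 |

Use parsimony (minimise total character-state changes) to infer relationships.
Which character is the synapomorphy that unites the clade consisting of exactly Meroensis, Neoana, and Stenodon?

bioluminescent organ

Character polarity is set by the outgroup: the derived state is whichever differs from the outgroup's state, so for compound eyes the derived state is '0', and for the remaining characters it is '1'.
fused pelvic girdle (derived state '1') is unique to Stenodon (autapomorphy; uninformative for grouping).
bioluminescent organ: derived state '1' in Meroensis, Neoana, and Stenodon only — synapomorphy for {Meroensis, Neoana, Stenodon}.
Only Neoana and Stenodon show the derived state '1' for sclerotic ring, supporting them as a clade.
compound eyes (derived state '0') is unique to Neoana (autapomorphy; uninformative for grouping).
Most parsimonious ingroup topology: (((Stenodon,Neoana),Meroensis),Rhizura).
The clade {Meroensis, Neoana, Stenodon} is supported by bioluminescent organ: its derived state '1' occurs in exactly those taxa and in no other taxon (including the outgroup).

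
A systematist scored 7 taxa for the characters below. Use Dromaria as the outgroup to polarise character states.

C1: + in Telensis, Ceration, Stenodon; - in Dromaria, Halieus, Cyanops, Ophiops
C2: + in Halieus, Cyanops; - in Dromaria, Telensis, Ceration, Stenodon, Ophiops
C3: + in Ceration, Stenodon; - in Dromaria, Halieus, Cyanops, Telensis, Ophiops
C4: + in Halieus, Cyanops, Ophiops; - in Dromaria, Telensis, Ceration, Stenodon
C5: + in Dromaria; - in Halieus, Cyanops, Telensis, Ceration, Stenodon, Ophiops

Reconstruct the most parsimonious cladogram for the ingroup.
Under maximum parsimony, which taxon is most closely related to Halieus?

Character polarity is set by the outgroup: the derived state is whichever differs from the outgroup's state, so for C5 the derived state is '-', and for the remaining characters it is '+'.
C1 (derived state '+') is shared by Ceration, Stenodon, and Telensis — a synapomorphy uniting that clade.
Only Cyanops and Halieus show the derived state '+' for C2, supporting them as a clade.
C3: derived state '+' in Ceration and Stenodon only — synapomorphy for {Ceration, Stenodon}.
C4 (derived state '+') is shared by Cyanops, Halieus, and Ophiops — a synapomorphy uniting that clade.
All ingroup taxa share the derived state '-' for C5; it defines the ingroup but does not resolve relationships within it.
Most parsimonious ingroup topology: (((Halieus,Cyanops),Ophiops),(Telensis,(Ceration,Stenodon))).
Halieus and Cyanops form a cherry on this tree, so they are sister taxa.

Cyanops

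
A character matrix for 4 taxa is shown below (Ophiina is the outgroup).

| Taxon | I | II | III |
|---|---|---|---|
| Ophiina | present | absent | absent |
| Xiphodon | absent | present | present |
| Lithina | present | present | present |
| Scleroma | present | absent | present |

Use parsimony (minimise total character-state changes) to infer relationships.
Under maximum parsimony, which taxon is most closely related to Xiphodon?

Character polarity is set by the outgroup: the derived state is whichever differs from the outgroup's state, so for I the derived state is 'absent', and for the remaining characters it is 'present'.
I: derived state 'absent' in Xiphodon only — an autapomorphy, so it tells us nothing about relationships among taxa.
II: derived state 'present' in Lithina and Xiphodon only — synapomorphy for {Lithina, Xiphodon}.
III (derived state 'present') is shared by all ingroup taxa — unites the whole ingroup.
Most parsimonious ingroup topology: ((Xiphodon,Lithina),Scleroma).
Xiphodon and Lithina form a cherry on this tree, so they are sister taxa.

Lithina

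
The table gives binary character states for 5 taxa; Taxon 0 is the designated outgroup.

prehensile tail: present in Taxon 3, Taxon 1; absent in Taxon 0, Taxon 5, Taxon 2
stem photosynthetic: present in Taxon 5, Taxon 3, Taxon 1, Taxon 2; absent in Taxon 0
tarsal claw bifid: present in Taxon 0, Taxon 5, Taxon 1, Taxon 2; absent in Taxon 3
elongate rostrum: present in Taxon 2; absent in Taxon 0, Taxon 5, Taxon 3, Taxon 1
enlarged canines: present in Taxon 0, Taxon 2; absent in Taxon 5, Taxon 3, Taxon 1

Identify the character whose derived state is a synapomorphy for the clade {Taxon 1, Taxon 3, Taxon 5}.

Character polarity is set by the outgroup: the derived state is whichever differs from the outgroup's state, so for tarsal claw bifid, enlarged canines the derived state is 'absent', and for the remaining characters it is 'present'.
prehensile tail (derived state 'present') is shared by Taxon 1 and Taxon 3 — a synapomorphy uniting that clade.
stem photosynthetic (derived state 'present') is shared by all ingroup taxa — unites the whole ingroup.
tarsal claw bifid: derived state 'absent' in Taxon 3 only — an autapomorphy, so it tells us nothing about relationships among taxa.
elongate rostrum: derived state 'present' in Taxon 2 only — an autapomorphy, so it tells us nothing about relationships among taxa.
Only Taxon 1, Taxon 3, and Taxon 5 show the derived state 'absent' for enlarged canines, supporting them as a clade.
Most parsimonious ingroup topology: ((Taxon 5,(Taxon 3,Taxon 1)),Taxon 2).
The clade {Taxon 1, Taxon 3, Taxon 5} is supported by enlarged canines: its derived state 'absent' occurs in exactly those taxa and in no other taxon (including the outgroup).

enlarged canines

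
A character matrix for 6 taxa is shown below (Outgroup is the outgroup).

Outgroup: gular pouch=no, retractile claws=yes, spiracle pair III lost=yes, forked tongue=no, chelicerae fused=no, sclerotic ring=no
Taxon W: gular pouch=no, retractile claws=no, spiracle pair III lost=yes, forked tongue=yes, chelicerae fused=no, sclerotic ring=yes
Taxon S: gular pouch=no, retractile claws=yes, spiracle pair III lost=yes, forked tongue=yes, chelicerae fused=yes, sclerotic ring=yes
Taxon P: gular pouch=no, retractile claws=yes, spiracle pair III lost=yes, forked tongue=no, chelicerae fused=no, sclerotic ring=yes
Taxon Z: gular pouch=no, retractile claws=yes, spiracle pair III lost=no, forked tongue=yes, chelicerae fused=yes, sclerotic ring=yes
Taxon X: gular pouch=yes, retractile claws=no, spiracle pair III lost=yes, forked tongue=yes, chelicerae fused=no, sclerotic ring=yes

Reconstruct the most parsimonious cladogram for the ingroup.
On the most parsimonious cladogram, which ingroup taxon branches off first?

Taxon P

Character polarity is set by the outgroup: the derived state is whichever differs from the outgroup's state, so for retractile claws, spiracle pair III lost the derived state is 'no', and for the remaining characters it is 'yes'.
gular pouch (derived state 'yes') is unique to Taxon X (autapomorphy; uninformative for grouping).
Only Taxon W and Taxon X show the derived state 'no' for retractile claws, supporting them as a clade.
spiracle pair III lost: derived state 'no' in Taxon Z only — an autapomorphy, so it tells us nothing about relationships among taxa.
forked tongue (derived state 'yes') is shared by Taxon S, Taxon W, Taxon X, and Taxon Z — a synapomorphy uniting that clade.
chelicerae fused (derived state 'yes') is shared by Taxon S and Taxon Z — a synapomorphy uniting that clade.
sclerotic ring (derived state 'yes') is shared by all ingroup taxa — unites the whole ingroup.
Most parsimonious ingroup topology: (((Taxon W,Taxon X),(Taxon S,Taxon Z)),Taxon P).
Taxon P is sister to the clade containing all other ingroup taxa, so it is the earliest-diverging (most basal) ingroup lineage.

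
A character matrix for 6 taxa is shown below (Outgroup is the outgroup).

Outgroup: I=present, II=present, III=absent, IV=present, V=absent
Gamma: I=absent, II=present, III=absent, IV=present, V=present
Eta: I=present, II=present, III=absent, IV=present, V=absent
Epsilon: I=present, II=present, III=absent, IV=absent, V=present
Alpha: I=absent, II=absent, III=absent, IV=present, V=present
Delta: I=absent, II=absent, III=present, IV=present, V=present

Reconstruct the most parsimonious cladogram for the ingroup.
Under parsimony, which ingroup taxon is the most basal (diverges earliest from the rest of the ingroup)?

Eta

Character polarity is set by the outgroup: the derived state is whichever differs from the outgroup's state, so for I, II, IV the derived state is 'absent', and for the remaining characters it is 'present'.
I: derived state 'absent' in Alpha, Delta, and Gamma only — synapomorphy for {Alpha, Delta, Gamma}.
II (derived state 'absent') is shared by Alpha and Delta — a synapomorphy uniting that clade.
III: derived state 'present' in Delta only — an autapomorphy, so it tells us nothing about relationships among taxa.
IV: derived state 'absent' in Epsilon only — an autapomorphy, so it tells us nothing about relationships among taxa.
V: derived state 'present' in Alpha, Delta, Epsilon, and Gamma only — synapomorphy for {Alpha, Delta, Epsilon, Gamma}.
Most parsimonious ingroup topology: (((Gamma,(Alpha,Delta)),Epsilon),Eta).
Eta is sister to the clade containing all other ingroup taxa, so it is the earliest-diverging (most basal) ingroup lineage.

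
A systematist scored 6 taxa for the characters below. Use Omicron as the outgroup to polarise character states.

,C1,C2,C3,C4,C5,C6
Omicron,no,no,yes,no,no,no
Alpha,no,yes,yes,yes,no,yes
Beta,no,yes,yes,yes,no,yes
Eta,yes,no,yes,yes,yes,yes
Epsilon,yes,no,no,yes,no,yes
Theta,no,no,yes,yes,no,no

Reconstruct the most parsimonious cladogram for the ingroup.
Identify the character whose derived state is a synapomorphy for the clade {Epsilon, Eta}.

Character polarity is set by the outgroup: the derived state is whichever differs from the outgroup's state, so for C3 the derived state is 'no', and for the remaining characters it is 'yes'.
C1 (derived state 'yes') is shared by Epsilon and Eta — a synapomorphy uniting that clade.
Only Alpha and Beta show the derived state 'yes' for C2, supporting them as a clade.
C3: derived state 'no' in Epsilon only — an autapomorphy, so it tells us nothing about relationships among taxa.
C4 (derived state 'yes') is shared by all ingroup taxa — unites the whole ingroup.
C5: derived state 'yes' in Eta only — an autapomorphy, so it tells us nothing about relationships among taxa.
C6: derived state 'yes' in Alpha, Beta, Epsilon, and Eta only — synapomorphy for {Alpha, Beta, Epsilon, Eta}.
Most parsimonious ingroup topology: (((Alpha,Beta),(Eta,Epsilon)),Theta).
The clade {Epsilon, Eta} is supported by C1: its derived state 'yes' occurs in exactly those taxa and in no other taxon (including the outgroup).

C1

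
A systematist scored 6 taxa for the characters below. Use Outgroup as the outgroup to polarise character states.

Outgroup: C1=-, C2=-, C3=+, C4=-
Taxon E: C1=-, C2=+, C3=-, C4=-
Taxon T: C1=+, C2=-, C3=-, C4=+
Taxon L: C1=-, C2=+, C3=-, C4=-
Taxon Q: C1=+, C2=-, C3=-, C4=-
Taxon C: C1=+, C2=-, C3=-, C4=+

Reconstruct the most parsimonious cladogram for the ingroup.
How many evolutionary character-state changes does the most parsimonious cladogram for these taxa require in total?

Character polarity is set by the outgroup: the derived state is whichever differs from the outgroup's state, so for C3 the derived state is '-', and for the remaining characters it is '+'.
C1 (derived state '+') is shared by Taxon C, Taxon Q, and Taxon T — a synapomorphy uniting that clade.
C2 (derived state '+') is shared by Taxon E and Taxon L — a synapomorphy uniting that clade.
All ingroup taxa share the derived state '-' for C3; it defines the ingroup but does not resolve relationships within it.
Only Taxon C and Taxon T show the derived state '+' for C4, supporting them as a clade.
Most parsimonious ingroup topology: ((Taxon E,Taxon L),((Taxon T,Taxon C),Taxon Q)).
Changes per character on this tree: C1: 1; C2: 1; C3: 1; C4: 1.
Total = 4.

4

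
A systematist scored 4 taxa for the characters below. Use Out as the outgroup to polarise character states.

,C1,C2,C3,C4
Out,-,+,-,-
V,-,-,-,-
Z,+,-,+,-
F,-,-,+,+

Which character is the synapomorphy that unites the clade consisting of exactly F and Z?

C3

Character polarity is set by the outgroup: the derived state is whichever differs from the outgroup's state, so for C2 the derived state is '-', and for the remaining characters it is '+'.
C1: derived state '+' in Z only — an autapomorphy, so it tells us nothing about relationships among taxa.
C2 (derived state '-') is shared by all ingroup taxa — unites the whole ingroup.
Only F and Z show the derived state '+' for C3, supporting them as a clade.
C4: derived state '+' in F only — an autapomorphy, so it tells us nothing about relationships among taxa.
Most parsimonious ingroup topology: (V,(Z,F)).
The clade {F, Z} is supported by C3: its derived state '+' occurs in exactly those taxa and in no other taxon (including the outgroup).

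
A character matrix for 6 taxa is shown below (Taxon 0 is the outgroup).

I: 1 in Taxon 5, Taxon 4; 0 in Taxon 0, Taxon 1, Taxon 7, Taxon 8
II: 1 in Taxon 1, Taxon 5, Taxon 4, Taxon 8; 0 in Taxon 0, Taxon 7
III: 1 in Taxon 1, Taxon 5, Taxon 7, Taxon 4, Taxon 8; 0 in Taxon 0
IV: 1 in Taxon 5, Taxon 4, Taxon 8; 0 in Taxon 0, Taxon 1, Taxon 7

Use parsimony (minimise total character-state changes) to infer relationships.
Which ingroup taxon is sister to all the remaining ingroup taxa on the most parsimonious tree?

Taxon 7

The outgroup has state '0' for every character, so '1' is the derived state throughout.
I (derived state '1') is shared by Taxon 4 and Taxon 5 — a synapomorphy uniting that clade.
II: derived state '1' in Taxon 1, Taxon 4, Taxon 5, and Taxon 8 only — synapomorphy for {Taxon 1, Taxon 4, Taxon 5, Taxon 8}.
All ingroup taxa share the derived state '1' for III; it defines the ingroup but does not resolve relationships within it.
Only Taxon 4, Taxon 5, and Taxon 8 show the derived state '1' for IV, supporting them as a clade.
Most parsimonious ingroup topology: ((Taxon 1,((Taxon 5,Taxon 4),Taxon 8)),Taxon 7).
Taxon 7 is sister to the clade containing all other ingroup taxa, so it is the earliest-diverging (most basal) ingroup lineage.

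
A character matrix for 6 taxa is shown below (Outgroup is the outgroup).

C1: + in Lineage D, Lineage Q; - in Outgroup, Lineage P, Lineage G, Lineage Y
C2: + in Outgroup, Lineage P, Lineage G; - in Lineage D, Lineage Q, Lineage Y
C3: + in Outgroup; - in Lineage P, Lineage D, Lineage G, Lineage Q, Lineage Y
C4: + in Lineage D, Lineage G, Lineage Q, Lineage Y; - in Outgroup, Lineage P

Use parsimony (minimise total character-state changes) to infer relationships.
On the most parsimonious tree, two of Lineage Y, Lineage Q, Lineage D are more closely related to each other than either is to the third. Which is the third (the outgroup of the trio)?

Character polarity is set by the outgroup: the derived state is whichever differs from the outgroup's state, so for C2, C3 the derived state is '-', and for the remaining characters it is '+'.
C1: derived state '+' in Lineage D and Lineage Q only — synapomorphy for {Lineage D, Lineage Q}.
C2: derived state '-' in Lineage D, Lineage Q, and Lineage Y only — synapomorphy for {Lineage D, Lineage Q, Lineage Y}.
All ingroup taxa share the derived state '-' for C3; it defines the ingroup but does not resolve relationships within it.
Only Lineage D, Lineage G, Lineage Q, and Lineage Y show the derived state '+' for C4, supporting them as a clade.
Most parsimonious ingroup topology: (Lineage P,(((Lineage D,Lineage Q),Lineage Y),Lineage G)).
Lineage Q and Lineage D share a more recent common ancestor with each other than either does with Lineage Y, so Lineage Y is the least closely related of the three.

Lineage Y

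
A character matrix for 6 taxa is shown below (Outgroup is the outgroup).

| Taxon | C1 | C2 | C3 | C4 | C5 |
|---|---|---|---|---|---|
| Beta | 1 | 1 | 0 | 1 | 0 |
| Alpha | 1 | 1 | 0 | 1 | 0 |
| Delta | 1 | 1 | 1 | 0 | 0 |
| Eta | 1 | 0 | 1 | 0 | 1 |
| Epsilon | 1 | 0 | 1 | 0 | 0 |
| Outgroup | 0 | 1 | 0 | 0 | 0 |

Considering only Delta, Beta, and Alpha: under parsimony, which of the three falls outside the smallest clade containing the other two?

Character polarity is set by the outgroup: the derived state is whichever differs from the outgroup's state, so for C2 the derived state is '0', and for the remaining characters it is '1'.
C1 (derived state '1') is shared by all ingroup taxa — unites the whole ingroup.
Only Epsilon and Eta show the derived state '0' for C2, supporting them as a clade.
C3: derived state '1' in Delta, Epsilon, and Eta only — synapomorphy for {Delta, Epsilon, Eta}.
C4 (derived state '1') is shared by Alpha and Beta — a synapomorphy uniting that clade.
C5: derived state '1' in Eta only — an autapomorphy, so it tells us nothing about relationships among taxa.
Most parsimonious ingroup topology: (((Eta,Epsilon),Delta),(Alpha,Beta)).
Beta and Alpha share a more recent common ancestor with each other than either does with Delta, so Delta is the least closely related of the three.

Delta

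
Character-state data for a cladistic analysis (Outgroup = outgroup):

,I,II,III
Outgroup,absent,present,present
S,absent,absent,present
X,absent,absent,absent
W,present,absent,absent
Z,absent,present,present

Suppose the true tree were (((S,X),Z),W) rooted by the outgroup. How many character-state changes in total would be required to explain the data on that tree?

5

Map each character onto (((S,X),Z),W) (rooted by Outgroup) and count the minimum state changes it requires (Fitch parsimony):
I: 1; II: 2; III: 2.
Total tree length = 5.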